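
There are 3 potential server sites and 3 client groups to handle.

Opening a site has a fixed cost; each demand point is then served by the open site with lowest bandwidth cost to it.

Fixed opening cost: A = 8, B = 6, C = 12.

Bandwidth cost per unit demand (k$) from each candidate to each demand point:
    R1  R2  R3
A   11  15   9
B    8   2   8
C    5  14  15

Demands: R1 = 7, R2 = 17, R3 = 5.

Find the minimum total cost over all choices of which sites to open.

127

Open {B, C}: assign each demand point to its cheapest open site.
  R1→C 7×5=35, R2→B 17×2=34, R3→B 5×8=40
  bandwidth cost 109, fixed 18 → total 127.
Compare {A, B, C}: bandwidth cost 109 + fixed 26 = 135.
Compare {B}: bandwidth cost 130 + fixed 6 = 136.
Compare {A, B}: bandwidth cost 130 + fixed 14 = 144.
All other subsets cost ≥ 135. Minimum total cost: 127.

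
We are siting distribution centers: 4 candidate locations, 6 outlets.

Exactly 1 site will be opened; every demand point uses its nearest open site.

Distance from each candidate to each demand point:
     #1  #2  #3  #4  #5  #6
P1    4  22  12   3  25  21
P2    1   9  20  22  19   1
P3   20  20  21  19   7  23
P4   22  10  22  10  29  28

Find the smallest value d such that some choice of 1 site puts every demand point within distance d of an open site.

Open {P2}.
  Farthest demand point is #4 at distance 22 (to P2); all others are ≤ 22.
With {P3} the worst case is 23.
With {P1} the worst case is 25.
No size-1 selection achieves below 22.

22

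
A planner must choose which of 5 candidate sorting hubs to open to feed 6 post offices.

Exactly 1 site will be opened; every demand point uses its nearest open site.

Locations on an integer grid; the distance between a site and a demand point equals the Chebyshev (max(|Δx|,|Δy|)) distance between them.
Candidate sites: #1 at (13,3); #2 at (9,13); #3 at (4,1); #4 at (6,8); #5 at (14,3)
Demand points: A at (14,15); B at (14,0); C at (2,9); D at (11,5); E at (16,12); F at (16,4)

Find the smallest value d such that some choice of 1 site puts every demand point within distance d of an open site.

Open {#4}.
  Farthest demand point is E at distance 10 (to #4); all others are ≤ 10.
With {#1} the worst case is 12.
With {#5} the worst case is 12.
No size-1 selection achieves below 10.

10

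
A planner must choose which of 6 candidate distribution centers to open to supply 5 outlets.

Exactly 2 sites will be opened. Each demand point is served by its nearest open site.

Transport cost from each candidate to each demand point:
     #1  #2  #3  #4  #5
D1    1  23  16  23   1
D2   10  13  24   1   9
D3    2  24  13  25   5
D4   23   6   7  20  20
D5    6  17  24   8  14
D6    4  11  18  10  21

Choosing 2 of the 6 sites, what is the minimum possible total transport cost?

32

Open {D1, D2}.
  #1→D1 1, #2→D2 13, #3→D1 16, #4→D2 1, #5→D1 1  ⇒ total 32.
Compare {D2, D4}: total 33.
Compare {D2, D3}: total 34.
No size-2 selection does better; minimum is 32.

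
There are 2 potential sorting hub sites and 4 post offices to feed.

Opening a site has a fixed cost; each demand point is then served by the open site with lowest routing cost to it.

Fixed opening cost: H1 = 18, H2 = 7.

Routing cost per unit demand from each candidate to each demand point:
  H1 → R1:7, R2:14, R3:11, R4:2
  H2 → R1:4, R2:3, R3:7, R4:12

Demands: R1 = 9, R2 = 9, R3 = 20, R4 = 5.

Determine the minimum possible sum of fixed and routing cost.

238

Open {H1, H2}: assign each demand point to its cheapest open site.
  R1→H2 9×4=36, R2→H2 9×3=27, R3→H2 20×7=140, R4→H1 5×2=10
  routing cost 213, fixed 25 → total 238.
Compare {H2}: routing cost 263 + fixed 7 = 270.
Compare {H1}: routing cost 419 + fixed 18 = 437.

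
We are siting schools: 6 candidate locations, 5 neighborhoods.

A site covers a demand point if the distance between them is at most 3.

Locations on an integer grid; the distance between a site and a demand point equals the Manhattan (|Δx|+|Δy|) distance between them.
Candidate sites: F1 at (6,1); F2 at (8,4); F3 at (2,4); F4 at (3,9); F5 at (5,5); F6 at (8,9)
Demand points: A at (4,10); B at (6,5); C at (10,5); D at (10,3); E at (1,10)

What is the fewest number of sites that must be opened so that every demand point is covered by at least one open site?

Coverage sets (demand points within 3 of each site):
  F1: {}
  F2: {B, C, D}
  F3: {}
  F4: {A, E}
  F5: {B}
  F6: {}
No single site covers all 5 demand points.
But {F2, F4} covers everything, so the minimum is 2.

2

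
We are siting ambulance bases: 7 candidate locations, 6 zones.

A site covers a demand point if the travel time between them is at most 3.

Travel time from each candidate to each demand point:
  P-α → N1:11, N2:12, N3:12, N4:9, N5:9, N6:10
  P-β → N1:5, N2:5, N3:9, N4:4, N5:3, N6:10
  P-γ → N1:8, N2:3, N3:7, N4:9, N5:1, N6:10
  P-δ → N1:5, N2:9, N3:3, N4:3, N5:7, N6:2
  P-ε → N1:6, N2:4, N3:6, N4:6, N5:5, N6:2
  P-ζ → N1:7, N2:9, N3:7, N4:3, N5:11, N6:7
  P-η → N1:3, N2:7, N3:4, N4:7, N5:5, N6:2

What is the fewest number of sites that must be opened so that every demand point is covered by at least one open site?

3

Coverage sets (demand points within 3 of each site):
  P-α: {}
  P-β: {N5}
  P-γ: {N2, N5}
  P-δ: {N3, N4, N6}
  P-ε: {N6}
  P-ζ: {N4}
  P-η: {N1, N6}
No 2 sites suffice: every size-2 union leaves at least one demand point uncovered.
But {P-γ, P-δ, P-η} covers everything, so the minimum is 3.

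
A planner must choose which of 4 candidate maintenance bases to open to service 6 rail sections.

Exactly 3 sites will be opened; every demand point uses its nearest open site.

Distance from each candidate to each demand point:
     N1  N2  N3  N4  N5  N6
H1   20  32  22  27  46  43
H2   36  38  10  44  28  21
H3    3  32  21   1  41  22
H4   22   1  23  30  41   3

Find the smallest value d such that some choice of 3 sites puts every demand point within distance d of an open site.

Open {H1, H2, H4}.
  Farthest demand point is N5 at distance 28 (to H2); all others are ≤ 28.
With {H2, H3, H4} the worst case is 28.
With {H1, H2, H3} the worst case is 32.
No size-3 selection achieves below 28.

28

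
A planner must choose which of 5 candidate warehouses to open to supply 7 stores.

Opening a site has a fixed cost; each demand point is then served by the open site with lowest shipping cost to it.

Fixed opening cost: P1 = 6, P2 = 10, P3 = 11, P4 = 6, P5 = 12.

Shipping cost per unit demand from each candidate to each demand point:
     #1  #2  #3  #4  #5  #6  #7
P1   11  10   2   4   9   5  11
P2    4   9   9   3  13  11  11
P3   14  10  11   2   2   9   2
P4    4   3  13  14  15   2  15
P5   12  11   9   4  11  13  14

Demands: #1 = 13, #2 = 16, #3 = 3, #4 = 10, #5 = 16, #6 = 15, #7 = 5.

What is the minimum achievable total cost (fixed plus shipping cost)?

Open {P1, P3, P4}: assign each demand point to its cheapest open site.
  #1→P4 13×4=52, #2→P4 16×3=48, #3→P1 3×2=6, #4→P3 10×2=20, #5→P3 16×2=32, #6→P4 15×2=30, #7→P3 5×2=10
  shipping cost 198, fixed 23 → total 221.
Compare {P1, P2, P3, P4}: shipping cost 198 + fixed 33 = 231.
Compare {P1, P3, P4, P5}: shipping cost 198 + fixed 35 = 233.
Compare {P3, P4}: shipping cost 225 + fixed 17 = 242.
All other subsets cost ≥ 231. Minimum total cost: 221.

221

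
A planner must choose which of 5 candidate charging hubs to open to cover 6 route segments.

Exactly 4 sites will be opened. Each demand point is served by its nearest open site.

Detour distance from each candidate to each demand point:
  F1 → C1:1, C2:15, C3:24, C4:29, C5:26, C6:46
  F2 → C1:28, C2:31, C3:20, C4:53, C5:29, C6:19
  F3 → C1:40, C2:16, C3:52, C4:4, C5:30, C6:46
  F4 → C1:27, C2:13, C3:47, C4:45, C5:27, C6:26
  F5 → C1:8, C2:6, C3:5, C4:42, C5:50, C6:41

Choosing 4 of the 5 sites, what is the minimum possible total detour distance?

Open {F1, F2, F3, F5}.
  C1→F1 1, C2→F5 6, C3→F5 5, C4→F3 4, C5→F1 26, C6→F2 19  ⇒ total 61.
Compare {F1, F3, F4, F5}: total 68.
Compare {F2, F3, F4, F5}: total 69.
No size-4 selection does better; minimum is 61.

61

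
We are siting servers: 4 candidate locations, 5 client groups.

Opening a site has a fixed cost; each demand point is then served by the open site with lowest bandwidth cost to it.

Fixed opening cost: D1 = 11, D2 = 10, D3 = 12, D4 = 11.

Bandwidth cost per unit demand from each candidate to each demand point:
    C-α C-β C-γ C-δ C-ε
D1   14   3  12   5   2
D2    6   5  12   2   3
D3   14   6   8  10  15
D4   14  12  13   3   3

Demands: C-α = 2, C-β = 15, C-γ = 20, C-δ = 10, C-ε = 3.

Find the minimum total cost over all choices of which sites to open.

Open {D1, D2, D3}: assign each demand point to its cheapest open site.
  C-α→D2 2×6=12, C-β→D1 15×3=45, C-γ→D3 20×8=160, C-δ→D2 10×2=20, C-ε→D1 3×2=6
  bandwidth cost 243, fixed 33 → total 276.
Compare {D1, D2, D3, D4}: bandwidth cost 243 + fixed 44 = 287.
Compare {D2, D3}: bandwidth cost 276 + fixed 22 = 298.
Compare {D1, D3, D4}: bandwidth cost 269 + fixed 34 = 303.
All other subsets cost ≥ 287. Minimum total cost: 276.

276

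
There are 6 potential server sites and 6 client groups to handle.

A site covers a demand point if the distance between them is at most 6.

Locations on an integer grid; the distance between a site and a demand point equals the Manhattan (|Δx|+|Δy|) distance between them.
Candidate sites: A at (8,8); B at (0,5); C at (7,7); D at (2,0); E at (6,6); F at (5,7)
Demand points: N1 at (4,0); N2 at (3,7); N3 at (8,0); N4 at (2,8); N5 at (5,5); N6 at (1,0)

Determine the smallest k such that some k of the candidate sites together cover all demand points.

Coverage sets (demand points within 6 of each site):
  A: {N2, N4, N5}
  B: {N2, N4, N5, N6}
  C: {N2, N4, N5}
  D: {N1, N3, N6}
  E: {N2, N4, N5}
  F: {N2, N4, N5}
No single site covers all 6 demand points.
But {A, D} covers everything, so the minimum is 2.

2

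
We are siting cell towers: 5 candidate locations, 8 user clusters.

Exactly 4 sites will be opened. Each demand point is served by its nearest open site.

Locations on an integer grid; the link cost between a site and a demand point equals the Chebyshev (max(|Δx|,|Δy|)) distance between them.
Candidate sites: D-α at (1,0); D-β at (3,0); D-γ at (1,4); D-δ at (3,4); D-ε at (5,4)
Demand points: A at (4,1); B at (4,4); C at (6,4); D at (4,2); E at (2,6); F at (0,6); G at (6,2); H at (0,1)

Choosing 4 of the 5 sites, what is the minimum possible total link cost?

Open {D-α, D-β, D-γ, D-ε}.
  A→D-β 1, B→D-ε 1, C→D-ε 1, D→D-β 2, E→D-γ 2, F→D-γ 2, G→D-ε 2, H→D-α 1  ⇒ total 12.
Compare {D-α, D-β, D-δ, D-ε}: total 13.
Compare {D-α, D-γ, D-δ, D-ε}: total 14.
No size-4 selection does better; minimum is 12.

12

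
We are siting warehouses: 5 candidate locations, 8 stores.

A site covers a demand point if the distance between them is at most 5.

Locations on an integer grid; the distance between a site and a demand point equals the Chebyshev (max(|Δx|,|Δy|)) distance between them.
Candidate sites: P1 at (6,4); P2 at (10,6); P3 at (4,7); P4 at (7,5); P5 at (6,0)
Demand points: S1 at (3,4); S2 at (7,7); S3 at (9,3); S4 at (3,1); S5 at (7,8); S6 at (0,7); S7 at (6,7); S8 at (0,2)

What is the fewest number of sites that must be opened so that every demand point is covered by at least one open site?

2

Coverage sets (demand points within 5 of each site):
  P1: {S1, S2, S3, S4, S5, S7}
  P2: {S2, S3, S5, S7}
  P3: {S1, S2, S3, S5, S6, S7, S8}
  P4: {S1, S2, S3, S4, S5, S7}
  P5: {S1, S3, S4}
No single site covers all 8 demand points.
But {P1, P3} covers everything, so the minimum is 2.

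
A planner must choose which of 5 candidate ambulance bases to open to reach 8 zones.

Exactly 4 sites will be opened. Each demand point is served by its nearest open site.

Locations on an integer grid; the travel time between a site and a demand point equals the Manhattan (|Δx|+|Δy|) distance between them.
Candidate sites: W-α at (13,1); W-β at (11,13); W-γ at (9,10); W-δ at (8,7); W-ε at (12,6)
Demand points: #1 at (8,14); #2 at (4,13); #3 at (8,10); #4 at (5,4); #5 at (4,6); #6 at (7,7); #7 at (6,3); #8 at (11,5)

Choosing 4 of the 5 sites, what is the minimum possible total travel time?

Open {W-β, W-γ, W-δ, W-ε}.
  #1→W-β 4, #2→W-β 7, #3→W-γ 1, #4→W-δ 6, #5→W-δ 5, #6→W-δ 1, #7→W-δ 6, #8→W-ε 2  ⇒ total 32.
Compare {W-α, W-β, W-δ, W-ε}: total 34.
Compare {W-α, W-γ, W-δ, W-ε}: total 34.
No size-4 selection does better; minimum is 32.

32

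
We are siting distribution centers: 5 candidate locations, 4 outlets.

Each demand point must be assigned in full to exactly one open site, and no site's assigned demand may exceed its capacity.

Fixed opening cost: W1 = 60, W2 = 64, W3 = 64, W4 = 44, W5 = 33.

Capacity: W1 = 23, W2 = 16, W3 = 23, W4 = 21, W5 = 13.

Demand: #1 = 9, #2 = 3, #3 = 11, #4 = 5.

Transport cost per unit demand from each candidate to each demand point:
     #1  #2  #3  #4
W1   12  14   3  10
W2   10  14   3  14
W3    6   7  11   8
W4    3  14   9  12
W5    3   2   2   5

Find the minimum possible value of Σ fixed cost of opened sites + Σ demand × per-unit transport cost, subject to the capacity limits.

Open {W1, W5}; cheapest assignment that respects the capacities:
  W1 (cap 23, load 16): #3, #4 — cost 11×3 + 5×10 = 83
  W5 (cap 13, load 12): #1, #2 — cost 9×3 + 3×2 = 33
  Shipping 116, fixed 93 → total 209.
  Any other capacity-feasible assignment to {W1, W5} ships for at least 116.
Compare {W4, W5}: its best feasible assignment gives total 228.
Compare {W1, W4, W5}: its best feasible assignment gives total 228.
Every other set of open sites that can feasibly serve all demand totals ≥ 228 even under its best assignment. Minimum: 209.

209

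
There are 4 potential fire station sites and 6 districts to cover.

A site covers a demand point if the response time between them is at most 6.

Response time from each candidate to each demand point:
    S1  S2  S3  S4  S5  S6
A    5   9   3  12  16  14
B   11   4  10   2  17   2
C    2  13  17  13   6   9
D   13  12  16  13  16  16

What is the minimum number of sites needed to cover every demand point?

Coverage sets (demand points within 6 of each site):
  A: {S1, S3}
  B: {S2, S4, S6}
  C: {S1, S5}
  D: {}
No 2 sites suffice: every size-2 union leaves at least one demand point uncovered.
But {A, B, C} covers everything, so the minimum is 3.

3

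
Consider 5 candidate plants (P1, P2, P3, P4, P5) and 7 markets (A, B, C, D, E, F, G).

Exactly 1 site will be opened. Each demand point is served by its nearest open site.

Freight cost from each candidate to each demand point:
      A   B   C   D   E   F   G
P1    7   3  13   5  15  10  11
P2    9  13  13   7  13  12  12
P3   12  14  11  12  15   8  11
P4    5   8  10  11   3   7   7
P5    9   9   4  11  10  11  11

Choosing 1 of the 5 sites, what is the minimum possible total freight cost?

51

Open {P4}.
  A→P4 5, B→P4 8, C→P4 10, D→P4 11, E→P4 3, F→P4 7, G→P4 7  ⇒ total 51.
Compare {P1}: total 64.
Compare {P5}: total 65.
No size-1 selection does better; minimum is 51.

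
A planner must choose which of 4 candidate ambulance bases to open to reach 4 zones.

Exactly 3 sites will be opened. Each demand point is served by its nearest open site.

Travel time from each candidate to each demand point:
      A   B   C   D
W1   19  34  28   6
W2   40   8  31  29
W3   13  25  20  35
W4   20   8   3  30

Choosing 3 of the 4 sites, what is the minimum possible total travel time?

Open {W1, W3, W4}.
  A→W3 13, B→W4 8, C→W4 3, D→W1 6  ⇒ total 30.
Compare {W1, W2, W4}: total 36.
Compare {W1, W2, W3}: total 47.
No size-3 selection does better; minimum is 30.

30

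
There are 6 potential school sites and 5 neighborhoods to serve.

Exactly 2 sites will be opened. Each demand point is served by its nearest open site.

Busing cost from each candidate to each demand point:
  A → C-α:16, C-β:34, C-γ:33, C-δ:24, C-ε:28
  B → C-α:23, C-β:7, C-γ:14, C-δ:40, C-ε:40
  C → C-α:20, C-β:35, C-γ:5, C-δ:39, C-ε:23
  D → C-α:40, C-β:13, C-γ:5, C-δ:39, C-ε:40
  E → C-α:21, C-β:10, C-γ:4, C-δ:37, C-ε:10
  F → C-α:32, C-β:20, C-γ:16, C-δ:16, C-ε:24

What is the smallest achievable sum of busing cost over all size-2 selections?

Open {E, F}.
  C-α→E 21, C-β→E 10, C-γ→E 4, C-δ→F 16, C-ε→E 10  ⇒ total 61.
Compare {A, E}: total 64.
Compare {B, E}: total 79.
No size-2 selection does better; minimum is 61.

61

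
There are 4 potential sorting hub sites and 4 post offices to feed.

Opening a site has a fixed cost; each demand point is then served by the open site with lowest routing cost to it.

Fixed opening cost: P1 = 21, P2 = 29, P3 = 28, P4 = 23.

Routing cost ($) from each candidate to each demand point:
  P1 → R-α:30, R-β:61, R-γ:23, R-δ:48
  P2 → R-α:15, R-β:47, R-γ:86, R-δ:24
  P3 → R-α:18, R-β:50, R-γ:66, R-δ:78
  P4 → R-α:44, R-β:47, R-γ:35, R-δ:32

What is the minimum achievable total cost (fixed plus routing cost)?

Open {P1, P2}: assign each demand point to its cheapest open site.
  R-α→P2 15, R-β→P2 47, R-γ→P1 23, R-δ→P2 24
  routing cost 109, fixed 50 → total 159.
Compare {P2, P4}: routing cost 121 + fixed 52 = 173.
Compare {P1, P4}: routing cost 132 + fixed 44 = 176.
Compare {P4}: routing cost 158 + fixed 23 = 181.
All other subsets cost ≥ 173. Minimum total cost: 159.

159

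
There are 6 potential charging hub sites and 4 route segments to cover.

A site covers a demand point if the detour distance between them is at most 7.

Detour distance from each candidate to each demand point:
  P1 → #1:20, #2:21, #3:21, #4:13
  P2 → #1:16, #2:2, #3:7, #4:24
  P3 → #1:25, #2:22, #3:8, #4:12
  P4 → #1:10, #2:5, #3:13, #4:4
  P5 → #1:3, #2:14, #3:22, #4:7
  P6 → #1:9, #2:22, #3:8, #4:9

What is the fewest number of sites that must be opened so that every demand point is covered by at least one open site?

Coverage sets (demand points within 7 of each site):
  P1: {}
  P2: {#2, #3}
  P3: {}
  P4: {#2, #4}
  P5: {#1, #4}
  P6: {}
No single site covers all 4 demand points.
But {P2, P5} covers everything, so the minimum is 2.

2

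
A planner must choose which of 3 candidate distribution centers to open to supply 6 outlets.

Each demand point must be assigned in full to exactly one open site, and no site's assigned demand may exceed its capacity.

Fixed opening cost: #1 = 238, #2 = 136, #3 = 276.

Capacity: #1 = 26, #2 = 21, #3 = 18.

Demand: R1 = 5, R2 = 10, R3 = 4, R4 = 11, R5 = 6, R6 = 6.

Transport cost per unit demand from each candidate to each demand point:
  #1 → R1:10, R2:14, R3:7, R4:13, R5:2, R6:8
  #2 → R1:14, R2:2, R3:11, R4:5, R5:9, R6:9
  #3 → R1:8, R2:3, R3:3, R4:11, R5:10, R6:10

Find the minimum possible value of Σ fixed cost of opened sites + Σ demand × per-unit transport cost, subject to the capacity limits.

Open {#1, #2}; cheapest assignment that respects the capacities:
  #1 (cap 26, load 21): R1, R3, R5, R6 — cost 5×10 + 4×7 + 6×2 + 6×8 = 138
  #2 (cap 21, load 21): R2, R4 — cost 10×2 + 11×5 = 75
  Shipping 213, fixed 374 → total 587.
  Any other capacity-feasible assignment to {#1, #2} ships for at least 213.
Compare {#1, #3}: its best feasible assignment gives total 837.
Compare {#1, #2, #3}: its best feasible assignment gives total 837.
Every other set of open sites that can feasibly serve all demand totals ≥ 837 even under its best assignment. Minimum: 587.

587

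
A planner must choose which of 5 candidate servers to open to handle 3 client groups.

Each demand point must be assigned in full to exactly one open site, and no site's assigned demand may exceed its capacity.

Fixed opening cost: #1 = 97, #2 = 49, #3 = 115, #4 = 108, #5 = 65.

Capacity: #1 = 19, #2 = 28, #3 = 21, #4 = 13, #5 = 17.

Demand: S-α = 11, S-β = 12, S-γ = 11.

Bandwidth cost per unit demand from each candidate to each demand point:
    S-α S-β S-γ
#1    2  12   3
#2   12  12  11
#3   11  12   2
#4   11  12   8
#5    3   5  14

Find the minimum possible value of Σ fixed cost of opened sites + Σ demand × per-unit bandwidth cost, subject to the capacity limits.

Open {#1, #3, #5}; cheapest assignment that respects the capacities:
  #1 (cap 19, load 11): S-α — cost 11×2 = 22
  #3 (cap 21, load 11): S-γ — cost 11×2 = 22
  #5 (cap 17, load 12): S-β — cost 12×5 = 60
  Shipping 104, fixed 277 → total 381.
  Any other capacity-feasible assignment to {#1, #3, #5} ships for at least 104.
Compare {#2, #5}: its best feasible assignment gives total 412.
Compare {#1, #2, #5}: its best feasible assignment gives total 414.
Every other set of open sites that can feasibly serve all demand totals ≥ 412 even under its best assignment. Minimum: 381.

381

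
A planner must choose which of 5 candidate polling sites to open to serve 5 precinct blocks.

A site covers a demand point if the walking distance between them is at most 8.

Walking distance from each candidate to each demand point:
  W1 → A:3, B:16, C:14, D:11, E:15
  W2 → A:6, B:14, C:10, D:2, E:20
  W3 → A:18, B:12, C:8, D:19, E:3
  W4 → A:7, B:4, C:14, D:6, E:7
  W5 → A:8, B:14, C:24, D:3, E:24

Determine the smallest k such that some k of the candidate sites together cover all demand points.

Coverage sets (demand points within 8 of each site):
  W1: {A}
  W2: {A, D}
  W3: {C, E}
  W4: {A, B, D, E}
  W5: {A, D}
No single site covers all 5 demand points.
But {W3, W4} covers everything, so the minimum is 2.

2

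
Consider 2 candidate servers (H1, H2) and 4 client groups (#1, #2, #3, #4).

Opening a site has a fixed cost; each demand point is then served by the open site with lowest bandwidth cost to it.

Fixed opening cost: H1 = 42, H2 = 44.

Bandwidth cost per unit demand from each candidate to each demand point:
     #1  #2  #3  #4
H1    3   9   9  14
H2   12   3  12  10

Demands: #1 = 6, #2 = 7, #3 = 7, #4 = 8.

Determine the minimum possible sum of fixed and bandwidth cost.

268

Open {H1, H2}: assign each demand point to its cheapest open site.
  #1→H1 6×3=18, #2→H2 7×3=21, #3→H1 7×9=63, #4→H2 8×10=80
  bandwidth cost 182, fixed 86 → total 268.
Compare {H1}: bandwidth cost 256 + fixed 42 = 298.
Compare {H2}: bandwidth cost 257 + fixed 44 = 301.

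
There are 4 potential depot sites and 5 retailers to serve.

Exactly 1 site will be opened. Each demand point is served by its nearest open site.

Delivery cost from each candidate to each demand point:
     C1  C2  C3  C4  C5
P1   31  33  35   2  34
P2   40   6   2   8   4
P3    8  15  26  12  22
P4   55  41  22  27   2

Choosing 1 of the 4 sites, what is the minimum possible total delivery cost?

60

Open {P2}.
  C1→P2 40, C2→P2 6, C3→P2 2, C4→P2 8, C5→P2 4  ⇒ total 60.
Compare {P3}: total 83.
Compare {P1}: total 135.
No size-1 selection does better; minimum is 60.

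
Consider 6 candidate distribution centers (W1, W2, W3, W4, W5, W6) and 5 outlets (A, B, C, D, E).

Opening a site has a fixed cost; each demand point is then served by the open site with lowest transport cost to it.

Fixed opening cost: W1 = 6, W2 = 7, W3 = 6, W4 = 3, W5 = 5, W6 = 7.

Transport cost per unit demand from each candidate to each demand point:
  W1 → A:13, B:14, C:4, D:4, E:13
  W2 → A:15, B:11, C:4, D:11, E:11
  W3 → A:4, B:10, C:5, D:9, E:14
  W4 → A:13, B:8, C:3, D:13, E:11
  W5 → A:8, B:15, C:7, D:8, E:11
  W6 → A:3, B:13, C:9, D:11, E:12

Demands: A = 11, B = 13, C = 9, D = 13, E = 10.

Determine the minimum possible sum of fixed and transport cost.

342

Open {W1, W4, W6}: assign each demand point to its cheapest open site.
  A→W6 11×3=33, B→W4 13×8=104, C→W4 9×3=27, D→W1 13×4=52, E→W4 10×11=110
  transport cost 326, fixed 16 → total 342.
Compare {W1, W4, W5, W6}: transport cost 326 + fixed 21 = 347.
Compare {W1, W3, W4, W6}: transport cost 326 + fixed 22 = 348.
Compare {W1, W2, W4, W6}: transport cost 326 + fixed 23 = 349.
All other subsets cost ≥ 347. Minimum total cost: 342.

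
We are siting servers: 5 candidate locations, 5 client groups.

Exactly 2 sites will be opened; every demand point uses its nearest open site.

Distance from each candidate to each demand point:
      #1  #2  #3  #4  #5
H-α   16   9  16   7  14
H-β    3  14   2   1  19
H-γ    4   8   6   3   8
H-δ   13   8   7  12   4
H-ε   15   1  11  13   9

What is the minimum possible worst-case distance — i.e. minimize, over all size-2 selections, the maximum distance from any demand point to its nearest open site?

Open {H-α, H-γ}.
  Farthest demand point is #2 at distance 8 (to H-γ); all others are ≤ 8.
With {H-β, H-γ} the worst case is 8.
With {H-β, H-δ} the worst case is 8.
No size-2 selection achieves below 8.

8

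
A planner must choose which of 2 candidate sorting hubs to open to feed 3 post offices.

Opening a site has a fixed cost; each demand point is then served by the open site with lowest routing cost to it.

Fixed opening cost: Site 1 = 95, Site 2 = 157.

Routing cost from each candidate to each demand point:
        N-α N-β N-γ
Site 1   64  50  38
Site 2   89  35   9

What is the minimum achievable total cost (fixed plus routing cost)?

247

Open {Site 1}: assign each demand point to its cheapest open site.
  N-α→Site 1 64, N-β→Site 1 50, N-γ→Site 1 38
  routing cost 152, fixed 95 → total 247.
Compare {Site 2}: routing cost 133 + fixed 157 = 290.
Compare {Site 1, Site 2}: routing cost 108 + fixed 252 = 360.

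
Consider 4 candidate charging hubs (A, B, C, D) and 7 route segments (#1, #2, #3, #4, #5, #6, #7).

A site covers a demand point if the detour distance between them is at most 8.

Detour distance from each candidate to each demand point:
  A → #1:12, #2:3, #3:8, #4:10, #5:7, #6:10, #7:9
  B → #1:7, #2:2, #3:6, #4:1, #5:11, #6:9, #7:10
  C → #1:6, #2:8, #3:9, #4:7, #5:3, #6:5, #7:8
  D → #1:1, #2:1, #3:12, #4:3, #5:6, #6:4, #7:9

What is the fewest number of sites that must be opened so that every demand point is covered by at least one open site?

2

Coverage sets (demand points within 8 of each site):
  A: {#2, #3, #5}
  B: {#1, #2, #3, #4}
  C: {#1, #2, #4, #5, #6, #7}
  D: {#1, #2, #4, #5, #6}
No single site covers all 7 demand points.
But {A, C} covers everything, so the minimum is 2.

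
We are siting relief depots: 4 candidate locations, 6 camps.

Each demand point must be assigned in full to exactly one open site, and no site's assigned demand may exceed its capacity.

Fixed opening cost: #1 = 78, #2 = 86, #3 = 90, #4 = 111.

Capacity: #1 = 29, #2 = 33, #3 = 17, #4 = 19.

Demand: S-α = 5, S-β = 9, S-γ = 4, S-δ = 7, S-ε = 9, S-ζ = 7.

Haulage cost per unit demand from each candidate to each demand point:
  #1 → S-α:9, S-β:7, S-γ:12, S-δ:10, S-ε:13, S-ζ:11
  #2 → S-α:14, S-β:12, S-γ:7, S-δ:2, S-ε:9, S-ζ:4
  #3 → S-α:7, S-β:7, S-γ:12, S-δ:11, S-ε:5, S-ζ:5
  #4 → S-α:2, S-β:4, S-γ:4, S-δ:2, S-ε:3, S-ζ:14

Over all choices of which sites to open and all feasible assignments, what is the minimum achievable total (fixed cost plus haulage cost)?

Open {#2, #4}; cheapest assignment that respects the capacities:
  #2 (cap 33, load 23): S-δ, S-ε, S-ζ — cost 7×2 + 9×9 + 7×4 = 123
  #4 (cap 19, load 18): S-α, S-β, S-γ — cost 5×2 + 9×4 + 4×4 = 62
  Shipping 185, fixed 197 → total 382.
  Any other capacity-feasible assignment to {#2, #4} ships for at least 185.
Compare {#1, #2}: its best feasible assignment gives total 423.
Compare {#2, #3}: its best feasible assignment gives total 425.
Every other set of open sites that can feasibly serve all demand totals ≥ 423 even under its best assignment. Minimum: 382.

382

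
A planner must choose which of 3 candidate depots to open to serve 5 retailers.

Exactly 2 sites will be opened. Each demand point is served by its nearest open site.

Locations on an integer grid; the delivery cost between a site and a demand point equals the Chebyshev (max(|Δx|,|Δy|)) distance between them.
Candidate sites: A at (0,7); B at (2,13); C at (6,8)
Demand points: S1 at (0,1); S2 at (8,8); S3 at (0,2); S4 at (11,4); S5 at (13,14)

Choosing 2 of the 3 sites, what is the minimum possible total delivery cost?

25

Open {A, C}.
  S1→A 6, S2→C 2, S3→A 5, S4→C 5, S5→C 7  ⇒ total 25.
Compare {B, C}: total 27.
Compare {A, B}: total 37.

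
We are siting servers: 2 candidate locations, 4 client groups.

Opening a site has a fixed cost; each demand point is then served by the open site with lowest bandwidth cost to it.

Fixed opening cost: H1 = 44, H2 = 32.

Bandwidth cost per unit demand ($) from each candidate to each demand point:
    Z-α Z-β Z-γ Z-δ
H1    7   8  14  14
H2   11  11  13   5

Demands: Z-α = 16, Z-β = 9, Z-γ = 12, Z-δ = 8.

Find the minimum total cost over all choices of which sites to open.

456

Open {H1, H2}: assign each demand point to its cheapest open site.
  Z-α→H1 16×7=112, Z-β→H1 9×8=72, Z-γ→H2 12×13=156, Z-δ→H2 8×5=40
  bandwidth cost 380, fixed 76 → total 456.
Compare {H2}: bandwidth cost 471 + fixed 32 = 503.
Compare {H1}: bandwidth cost 464 + fixed 44 = 508.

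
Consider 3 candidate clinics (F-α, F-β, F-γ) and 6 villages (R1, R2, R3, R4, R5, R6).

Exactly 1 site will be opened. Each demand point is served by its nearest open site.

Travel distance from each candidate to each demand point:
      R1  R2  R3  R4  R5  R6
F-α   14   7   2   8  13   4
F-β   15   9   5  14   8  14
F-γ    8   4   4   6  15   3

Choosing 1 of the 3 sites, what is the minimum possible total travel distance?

40

Open {F-γ}.
  R1→F-γ 8, R2→F-γ 4, R3→F-γ 4, R4→F-γ 6, R5→F-γ 15, R6→F-γ 3  ⇒ total 40.
Compare {F-α}: total 48.
Compare {F-β}: total 65.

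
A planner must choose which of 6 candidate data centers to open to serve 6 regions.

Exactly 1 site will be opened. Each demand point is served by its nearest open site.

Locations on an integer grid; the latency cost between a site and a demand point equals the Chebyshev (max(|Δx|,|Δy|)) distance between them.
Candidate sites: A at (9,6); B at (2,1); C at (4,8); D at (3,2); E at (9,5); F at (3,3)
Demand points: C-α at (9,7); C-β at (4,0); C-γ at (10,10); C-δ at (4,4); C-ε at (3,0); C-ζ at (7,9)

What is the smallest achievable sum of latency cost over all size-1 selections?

25

Open {A}.
  C-α→A 1, C-β→A 6, C-γ→A 4, C-δ→A 5, C-ε→A 6, C-ζ→A 3  ⇒ total 25.
Compare {F}: total 26.
Compare {D}: total 27.
No size-1 selection does better; minimum is 25.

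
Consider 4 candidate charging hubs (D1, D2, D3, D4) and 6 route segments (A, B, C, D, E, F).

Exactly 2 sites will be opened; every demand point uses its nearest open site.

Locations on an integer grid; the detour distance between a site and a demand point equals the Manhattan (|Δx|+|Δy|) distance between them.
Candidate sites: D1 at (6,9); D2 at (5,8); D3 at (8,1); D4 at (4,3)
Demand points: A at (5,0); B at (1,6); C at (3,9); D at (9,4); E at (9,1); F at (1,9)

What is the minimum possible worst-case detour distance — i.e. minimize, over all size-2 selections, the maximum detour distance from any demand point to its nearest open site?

6

Open {D2, D3}.
  Farthest demand point is B at detour distance 6 (to D2); all others are ≤ 6.
With {D1, D4} the worst case is 7.
With {D2, D4} the worst case is 7.
No size-2 selection achieves below 6.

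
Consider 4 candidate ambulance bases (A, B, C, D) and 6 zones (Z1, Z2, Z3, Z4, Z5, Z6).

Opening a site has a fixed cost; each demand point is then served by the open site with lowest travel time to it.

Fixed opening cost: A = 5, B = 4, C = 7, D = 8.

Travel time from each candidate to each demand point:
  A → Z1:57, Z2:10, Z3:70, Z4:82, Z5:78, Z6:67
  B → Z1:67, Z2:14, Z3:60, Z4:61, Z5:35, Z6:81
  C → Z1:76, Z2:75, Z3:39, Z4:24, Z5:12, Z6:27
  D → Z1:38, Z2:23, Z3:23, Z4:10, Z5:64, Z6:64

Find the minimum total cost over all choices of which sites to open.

Open {A, C, D}: assign each demand point to its cheapest open site.
  Z1→D 38, Z2→A 10, Z3→D 23, Z4→D 10, Z5→C 12, Z6→C 27
  travel time 120, fixed 20 → total 140.
Compare {B, C, D}: travel time 124 + fixed 19 = 143.
Compare {A, B, C, D}: travel time 120 + fixed 24 = 144.
Compare {C, D}: travel time 133 + fixed 15 = 148.
All other subsets cost ≥ 143. Minimum total cost: 140.

140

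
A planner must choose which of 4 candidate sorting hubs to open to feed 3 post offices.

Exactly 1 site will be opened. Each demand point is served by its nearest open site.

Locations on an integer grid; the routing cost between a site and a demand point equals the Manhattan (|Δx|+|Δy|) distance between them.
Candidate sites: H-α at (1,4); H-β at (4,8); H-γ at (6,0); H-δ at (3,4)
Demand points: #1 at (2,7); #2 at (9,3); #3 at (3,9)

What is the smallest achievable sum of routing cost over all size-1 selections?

15

Open {H-β}.
  #1→H-β 3, #2→H-β 10, #3→H-β 2  ⇒ total 15.
Compare {H-δ}: total 16.
Compare {H-α}: total 20.
No size-1 selection does better; minimum is 15.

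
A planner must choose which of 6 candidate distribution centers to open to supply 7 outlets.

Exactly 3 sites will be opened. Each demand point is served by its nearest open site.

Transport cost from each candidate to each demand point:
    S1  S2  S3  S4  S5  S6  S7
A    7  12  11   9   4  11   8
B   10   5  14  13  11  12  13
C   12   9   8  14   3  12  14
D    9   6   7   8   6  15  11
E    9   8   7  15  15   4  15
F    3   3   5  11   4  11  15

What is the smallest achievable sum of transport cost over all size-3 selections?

Open {A, E, F}.
  S1→F 3, S2→F 3, S3→F 5, S4→A 9, S5→A 4, S6→E 4, S7→A 8  ⇒ total 36.
Compare {D, E, F}: total 38.
Compare {A, C, F}: total 42.
No size-3 selection does better; minimum is 36.

36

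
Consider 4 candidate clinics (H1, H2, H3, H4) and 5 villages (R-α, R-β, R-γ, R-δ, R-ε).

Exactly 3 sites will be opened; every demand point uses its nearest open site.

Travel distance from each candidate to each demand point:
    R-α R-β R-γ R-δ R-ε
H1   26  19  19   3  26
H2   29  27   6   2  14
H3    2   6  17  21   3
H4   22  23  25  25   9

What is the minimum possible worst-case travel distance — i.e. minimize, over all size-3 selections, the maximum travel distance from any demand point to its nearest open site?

Open {H1, H2, H3}.
  Farthest demand point is R-β at travel distance 6 (to H3); all others are ≤ 6.
With {H2, H3, H4} the worst case is 6.
With {H1, H3, H4} the worst case is 17.
No size-3 selection achieves below 6.

6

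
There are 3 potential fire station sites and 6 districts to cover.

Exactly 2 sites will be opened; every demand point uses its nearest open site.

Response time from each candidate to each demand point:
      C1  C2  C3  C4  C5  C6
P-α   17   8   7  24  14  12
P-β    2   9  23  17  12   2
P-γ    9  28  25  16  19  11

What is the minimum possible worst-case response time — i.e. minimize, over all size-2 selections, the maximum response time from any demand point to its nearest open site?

16

Open {P-α, P-γ}.
  Farthest demand point is C4 at response time 16 (to P-γ); all others are ≤ 16.
With {P-α, P-β} the worst case is 17.
With {P-β, P-γ} the worst case is 23.
No size-2 selection achieves below 16.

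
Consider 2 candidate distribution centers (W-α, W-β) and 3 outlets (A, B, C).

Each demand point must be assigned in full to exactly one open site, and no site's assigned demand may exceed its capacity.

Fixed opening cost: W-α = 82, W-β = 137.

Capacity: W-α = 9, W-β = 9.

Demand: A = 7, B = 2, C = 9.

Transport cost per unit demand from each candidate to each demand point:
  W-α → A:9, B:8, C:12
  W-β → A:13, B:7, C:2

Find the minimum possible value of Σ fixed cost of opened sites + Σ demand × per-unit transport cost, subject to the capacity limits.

Open {W-α, W-β}; cheapest assignment that respects the capacities:
  W-α (cap 9, load 9): A, B — cost 7×9 + 2×8 = 79
  W-β (cap 9, load 9): C — cost 9×2 = 18
  Shipping 97, fixed 219 → total 316.
  Any other capacity-feasible assignment to {W-α, W-β} ships for at least 97.
Total demand is 18 and no other set of sites has combined capacity ≥ 18, so {W-α, W-β} is the only feasible choice of open sites. Minimum: 316.

316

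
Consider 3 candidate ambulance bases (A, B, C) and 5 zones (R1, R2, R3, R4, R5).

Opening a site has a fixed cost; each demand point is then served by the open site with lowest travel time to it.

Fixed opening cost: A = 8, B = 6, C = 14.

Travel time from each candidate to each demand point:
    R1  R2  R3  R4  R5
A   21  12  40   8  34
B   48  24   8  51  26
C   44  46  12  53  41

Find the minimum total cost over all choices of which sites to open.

Open {A, B}: assign each demand point to its cheapest open site.
  R1→A 21, R2→A 12, R3→B 8, R4→A 8, R5→B 26
  travel time 75, fixed 14 → total 89.
Compare {A, B, C}: travel time 75 + fixed 28 = 103.
Compare {A, C}: travel time 87 + fixed 22 = 109.
Compare {A}: travel time 115 + fixed 8 = 123.
All other subsets cost ≥ 103. Minimum total cost: 89.

89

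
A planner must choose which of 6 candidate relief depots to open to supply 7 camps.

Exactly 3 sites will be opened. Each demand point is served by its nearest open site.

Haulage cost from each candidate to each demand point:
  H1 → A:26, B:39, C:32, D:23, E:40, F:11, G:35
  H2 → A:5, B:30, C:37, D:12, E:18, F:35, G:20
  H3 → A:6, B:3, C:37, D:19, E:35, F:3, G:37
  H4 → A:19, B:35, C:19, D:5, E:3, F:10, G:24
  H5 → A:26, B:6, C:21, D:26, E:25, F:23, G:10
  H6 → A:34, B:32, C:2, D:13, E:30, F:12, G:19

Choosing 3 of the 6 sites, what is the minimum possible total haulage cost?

Open {H3, H4, H6}.
  A→H3 6, B→H3 3, C→H6 2, D→H4 5, E→H4 3, F→H3 3, G→H6 19  ⇒ total 41.
Compare {H3, H4, H5}: total 49.
Compare {H4, H5, H6}: total 55.
No size-3 selection does better; minimum is 41.

41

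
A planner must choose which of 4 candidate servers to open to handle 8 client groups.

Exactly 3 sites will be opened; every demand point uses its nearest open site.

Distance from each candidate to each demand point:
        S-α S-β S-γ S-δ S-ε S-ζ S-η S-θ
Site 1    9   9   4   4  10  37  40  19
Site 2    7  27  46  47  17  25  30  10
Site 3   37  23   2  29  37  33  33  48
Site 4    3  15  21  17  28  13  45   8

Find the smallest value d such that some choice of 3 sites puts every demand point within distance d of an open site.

30

Open {Site 1, Site 2, Site 3}.
  Farthest demand point is S-η at distance 30 (to Site 2); all others are ≤ 30.
With {Site 1, Site 2, Site 4} the worst case is 30.
With {Site 2, Site 3, Site 4} the worst case is 30.
No size-3 selection achieves below 30.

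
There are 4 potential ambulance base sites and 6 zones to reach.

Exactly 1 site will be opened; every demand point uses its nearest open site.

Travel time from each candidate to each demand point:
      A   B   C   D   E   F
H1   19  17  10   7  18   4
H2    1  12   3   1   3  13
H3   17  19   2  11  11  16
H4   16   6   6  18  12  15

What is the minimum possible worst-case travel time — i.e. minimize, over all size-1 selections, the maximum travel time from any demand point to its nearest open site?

Open {H2}.
  Farthest demand point is F at travel time 13 (to H2); all others are ≤ 13.
With {H4} the worst case is 18.
With {H1} the worst case is 19.
No size-1 selection achieves below 13.

13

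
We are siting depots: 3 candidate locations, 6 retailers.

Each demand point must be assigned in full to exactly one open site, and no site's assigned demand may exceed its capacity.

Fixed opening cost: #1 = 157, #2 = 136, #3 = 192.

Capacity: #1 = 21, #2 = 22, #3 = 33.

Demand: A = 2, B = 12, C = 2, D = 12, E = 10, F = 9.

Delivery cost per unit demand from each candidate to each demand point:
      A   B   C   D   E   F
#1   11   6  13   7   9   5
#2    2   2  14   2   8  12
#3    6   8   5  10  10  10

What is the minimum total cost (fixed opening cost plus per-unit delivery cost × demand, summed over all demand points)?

640

Open {#2, #3}; cheapest assignment that respects the capacities:
  #2 (cap 22, load 22): D, E — cost 12×2 + 10×8 = 104
  #3 (cap 33, load 25): A, B, C, F — cost 2×6 + 12×8 + 2×5 + 9×10 = 208
  Shipping 312, fixed 328 → total 640.
  Any other capacity-feasible assignment to {#2, #3} ships for at least 312.
Compare {#1, #3}: its best feasible assignment gives total 696.
Compare {#1, #2, #3}: its best feasible assignment gives total 728.
Every other set of open sites that can feasibly serve all demand totals ≥ 696 even under its best assignment. Minimum: 640.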